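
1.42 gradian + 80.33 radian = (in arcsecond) 1.657e+07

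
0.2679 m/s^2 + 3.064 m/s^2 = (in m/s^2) 3.332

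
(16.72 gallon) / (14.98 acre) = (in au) 6.979e-18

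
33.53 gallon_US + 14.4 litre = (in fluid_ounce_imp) 4974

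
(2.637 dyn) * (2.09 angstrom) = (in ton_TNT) 1.317e-24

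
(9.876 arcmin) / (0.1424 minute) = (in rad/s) 0.0003362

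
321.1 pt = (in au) 7.572e-13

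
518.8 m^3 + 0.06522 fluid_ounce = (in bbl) 3263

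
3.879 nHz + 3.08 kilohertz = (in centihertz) 3.08e+05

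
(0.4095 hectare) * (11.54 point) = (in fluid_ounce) 5.637e+05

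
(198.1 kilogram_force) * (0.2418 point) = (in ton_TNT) 3.961e-11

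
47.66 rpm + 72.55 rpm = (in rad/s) 12.59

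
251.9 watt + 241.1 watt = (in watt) 493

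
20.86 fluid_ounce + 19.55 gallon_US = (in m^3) 0.07462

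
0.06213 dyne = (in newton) 6.213e-07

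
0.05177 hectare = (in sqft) 5572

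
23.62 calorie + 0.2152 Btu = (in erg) 3.259e+09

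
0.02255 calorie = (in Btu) 8.943e-05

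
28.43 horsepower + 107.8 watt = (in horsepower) 28.57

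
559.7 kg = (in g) 5.597e+05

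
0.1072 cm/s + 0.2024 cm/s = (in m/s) 0.003096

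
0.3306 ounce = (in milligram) 9372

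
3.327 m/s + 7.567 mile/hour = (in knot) 13.04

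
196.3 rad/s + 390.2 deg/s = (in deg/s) 1.164e+04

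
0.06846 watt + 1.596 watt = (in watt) 1.664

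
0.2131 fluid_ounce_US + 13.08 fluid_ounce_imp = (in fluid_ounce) 12.78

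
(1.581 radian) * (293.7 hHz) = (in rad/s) 4.643e+04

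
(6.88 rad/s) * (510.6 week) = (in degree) 1.217e+11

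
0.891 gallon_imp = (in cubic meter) 0.004051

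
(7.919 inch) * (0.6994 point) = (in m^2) 4.963e-05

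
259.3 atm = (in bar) 262.7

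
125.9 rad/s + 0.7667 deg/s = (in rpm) 1202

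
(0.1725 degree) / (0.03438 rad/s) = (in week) 1.448e-07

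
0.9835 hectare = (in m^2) 9835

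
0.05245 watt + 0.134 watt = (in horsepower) 0.00025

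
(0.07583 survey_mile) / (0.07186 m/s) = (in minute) 28.3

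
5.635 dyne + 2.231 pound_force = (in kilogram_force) 1.012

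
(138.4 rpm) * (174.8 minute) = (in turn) 2.419e+04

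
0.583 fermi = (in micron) 5.83e-10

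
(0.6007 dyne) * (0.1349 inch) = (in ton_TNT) 4.919e-18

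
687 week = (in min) 6.925e+06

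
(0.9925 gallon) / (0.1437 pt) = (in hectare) 0.007411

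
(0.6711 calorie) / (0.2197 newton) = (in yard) 13.98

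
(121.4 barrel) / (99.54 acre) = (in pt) 0.1358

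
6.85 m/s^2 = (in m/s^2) 6.85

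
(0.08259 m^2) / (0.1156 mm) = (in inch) 2.813e+04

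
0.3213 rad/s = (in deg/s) 18.41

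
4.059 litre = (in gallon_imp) 0.8929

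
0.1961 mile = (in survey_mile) 0.1961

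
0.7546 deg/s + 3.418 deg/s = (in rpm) 0.6954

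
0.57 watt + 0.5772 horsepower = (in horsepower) 0.578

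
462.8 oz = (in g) 1.312e+04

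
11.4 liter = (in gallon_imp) 2.508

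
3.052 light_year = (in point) 8.185e+19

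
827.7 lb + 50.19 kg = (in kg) 425.6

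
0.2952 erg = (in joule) 2.952e-08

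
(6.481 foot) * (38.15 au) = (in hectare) 1.127e+09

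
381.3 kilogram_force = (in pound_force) 840.6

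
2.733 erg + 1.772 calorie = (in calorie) 1.772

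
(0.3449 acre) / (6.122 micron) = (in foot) 7.48e+08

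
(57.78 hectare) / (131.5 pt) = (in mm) 1.246e+10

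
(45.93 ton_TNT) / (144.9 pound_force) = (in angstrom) 2.981e+18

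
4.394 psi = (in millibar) 303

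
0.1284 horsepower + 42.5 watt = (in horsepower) 0.1854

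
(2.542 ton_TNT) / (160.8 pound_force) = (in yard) 1.626e+07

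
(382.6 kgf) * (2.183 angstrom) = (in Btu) 7.763e-10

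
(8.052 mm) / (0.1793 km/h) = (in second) 0.1617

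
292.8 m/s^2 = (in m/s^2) 292.8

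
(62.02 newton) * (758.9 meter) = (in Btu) 44.61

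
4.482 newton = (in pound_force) 1.008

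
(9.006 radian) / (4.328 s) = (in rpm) 19.87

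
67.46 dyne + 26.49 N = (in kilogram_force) 2.701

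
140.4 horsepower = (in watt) 1.047e+05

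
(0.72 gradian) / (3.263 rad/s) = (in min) 5.777e-05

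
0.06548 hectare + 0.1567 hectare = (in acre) 0.549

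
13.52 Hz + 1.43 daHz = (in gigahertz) 2.782e-08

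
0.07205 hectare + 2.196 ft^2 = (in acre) 0.1781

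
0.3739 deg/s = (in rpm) 0.06232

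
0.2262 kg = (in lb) 0.4987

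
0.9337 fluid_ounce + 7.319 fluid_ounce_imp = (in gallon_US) 0.06223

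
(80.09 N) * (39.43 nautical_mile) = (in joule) 5.849e+06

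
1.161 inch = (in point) 83.59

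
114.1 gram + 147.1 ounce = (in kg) 4.284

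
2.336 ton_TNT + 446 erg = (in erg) 9.774e+16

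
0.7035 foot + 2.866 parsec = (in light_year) 9.348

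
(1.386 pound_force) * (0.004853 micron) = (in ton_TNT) 7.151e-18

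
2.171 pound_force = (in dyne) 9.657e+05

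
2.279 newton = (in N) 2.279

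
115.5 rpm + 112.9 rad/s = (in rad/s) 125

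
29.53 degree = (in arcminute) 1772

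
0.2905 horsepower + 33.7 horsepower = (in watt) 2.535e+04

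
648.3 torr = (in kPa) 86.43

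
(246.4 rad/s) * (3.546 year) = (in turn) 4.385e+09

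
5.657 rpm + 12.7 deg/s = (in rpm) 7.774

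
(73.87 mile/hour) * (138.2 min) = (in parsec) 8.874e-12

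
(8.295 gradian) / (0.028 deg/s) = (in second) 266.6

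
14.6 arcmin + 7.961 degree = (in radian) 0.1432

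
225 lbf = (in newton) 1001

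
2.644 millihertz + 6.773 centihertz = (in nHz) 7.037e+07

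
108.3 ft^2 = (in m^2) 10.06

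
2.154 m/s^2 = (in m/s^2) 2.154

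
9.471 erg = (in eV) 5.911e+12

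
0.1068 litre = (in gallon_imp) 0.02349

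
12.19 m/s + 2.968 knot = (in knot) 26.66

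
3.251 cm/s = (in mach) 9.548e-05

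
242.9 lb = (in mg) 1.102e+08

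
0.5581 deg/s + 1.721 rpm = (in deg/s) 10.88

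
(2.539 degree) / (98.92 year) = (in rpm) 1.357e-10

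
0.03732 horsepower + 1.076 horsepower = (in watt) 830.2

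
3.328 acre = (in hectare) 1.347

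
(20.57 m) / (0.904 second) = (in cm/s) 2275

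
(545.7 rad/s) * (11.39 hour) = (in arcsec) 4.615e+12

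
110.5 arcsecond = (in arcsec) 110.5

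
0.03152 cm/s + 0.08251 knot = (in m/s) 0.04276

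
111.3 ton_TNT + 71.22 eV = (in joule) 4.657e+11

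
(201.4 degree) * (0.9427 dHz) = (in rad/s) 0.3314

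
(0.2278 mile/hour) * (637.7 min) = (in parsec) 1.263e-13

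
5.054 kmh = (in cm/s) 140.4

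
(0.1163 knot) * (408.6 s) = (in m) 24.45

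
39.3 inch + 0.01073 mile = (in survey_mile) 0.01135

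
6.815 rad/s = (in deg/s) 390.5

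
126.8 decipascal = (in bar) 0.0001268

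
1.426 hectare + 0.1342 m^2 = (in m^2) 1.426e+04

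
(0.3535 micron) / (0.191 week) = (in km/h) 1.102e-11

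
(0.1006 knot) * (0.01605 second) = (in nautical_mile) 4.485e-07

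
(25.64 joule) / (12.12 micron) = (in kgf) 2.157e+05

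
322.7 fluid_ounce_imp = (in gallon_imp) 2.017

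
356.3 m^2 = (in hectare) 0.03563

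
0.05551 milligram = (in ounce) 1.958e-06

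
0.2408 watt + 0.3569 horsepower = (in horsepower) 0.3572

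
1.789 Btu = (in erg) 1.887e+10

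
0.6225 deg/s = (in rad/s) 0.01086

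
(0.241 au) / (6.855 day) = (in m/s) 6.087e+04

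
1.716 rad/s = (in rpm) 16.39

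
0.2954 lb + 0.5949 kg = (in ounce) 25.71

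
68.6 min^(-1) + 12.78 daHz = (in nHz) 1.289e+11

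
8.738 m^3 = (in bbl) 54.96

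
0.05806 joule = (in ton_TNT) 1.388e-11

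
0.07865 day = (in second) 6795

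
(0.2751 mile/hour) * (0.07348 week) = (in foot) 1.793e+04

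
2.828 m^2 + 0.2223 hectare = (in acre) 0.55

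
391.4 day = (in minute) 5.636e+05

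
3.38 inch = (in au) 5.739e-13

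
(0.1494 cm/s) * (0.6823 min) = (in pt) 173.4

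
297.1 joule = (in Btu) 0.2816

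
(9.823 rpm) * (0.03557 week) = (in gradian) 1.409e+06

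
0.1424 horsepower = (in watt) 106.2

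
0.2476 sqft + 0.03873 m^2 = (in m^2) 0.06173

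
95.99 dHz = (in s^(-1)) 9.599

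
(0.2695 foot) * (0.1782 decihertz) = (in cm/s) 0.1464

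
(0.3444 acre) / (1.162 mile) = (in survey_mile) 0.0004631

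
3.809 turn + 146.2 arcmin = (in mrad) 2.398e+04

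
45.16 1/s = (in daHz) 4.516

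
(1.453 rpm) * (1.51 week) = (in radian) 1.39e+05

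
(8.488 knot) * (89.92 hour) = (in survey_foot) 4.638e+06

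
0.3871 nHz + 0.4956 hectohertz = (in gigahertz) 4.956e-08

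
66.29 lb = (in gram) 3.007e+04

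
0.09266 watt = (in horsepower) 0.0001243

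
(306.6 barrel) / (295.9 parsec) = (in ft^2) 5.747e-17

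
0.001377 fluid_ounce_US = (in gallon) 1.076e-05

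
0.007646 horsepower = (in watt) 5.702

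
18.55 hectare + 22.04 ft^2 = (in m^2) 1.855e+05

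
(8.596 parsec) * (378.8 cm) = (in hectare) 1.005e+14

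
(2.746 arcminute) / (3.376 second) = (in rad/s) 0.0002366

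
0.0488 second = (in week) 8.069e-08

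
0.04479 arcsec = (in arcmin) 0.0007465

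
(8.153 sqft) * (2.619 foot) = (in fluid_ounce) 2.045e+04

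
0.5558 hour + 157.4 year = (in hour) 1.379e+06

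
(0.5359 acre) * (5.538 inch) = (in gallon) 8.059e+04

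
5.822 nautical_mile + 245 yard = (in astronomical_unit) 7.357e-08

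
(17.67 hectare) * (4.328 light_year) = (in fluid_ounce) 2.447e+26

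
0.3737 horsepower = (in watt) 278.7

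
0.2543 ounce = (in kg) 0.007209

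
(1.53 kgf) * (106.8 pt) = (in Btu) 0.0005358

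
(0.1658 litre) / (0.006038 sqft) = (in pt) 837.8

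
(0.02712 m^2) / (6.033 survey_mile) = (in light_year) 2.952e-22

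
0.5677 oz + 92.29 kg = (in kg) 92.31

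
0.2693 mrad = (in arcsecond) 55.55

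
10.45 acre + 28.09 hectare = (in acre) 79.86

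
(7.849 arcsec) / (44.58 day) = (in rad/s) 9.88e-12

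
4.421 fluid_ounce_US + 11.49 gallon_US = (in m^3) 0.04363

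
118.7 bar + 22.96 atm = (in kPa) 1.42e+04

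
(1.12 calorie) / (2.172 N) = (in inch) 84.94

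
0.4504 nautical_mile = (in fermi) 8.341e+17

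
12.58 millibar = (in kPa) 1.258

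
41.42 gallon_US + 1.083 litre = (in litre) 157.9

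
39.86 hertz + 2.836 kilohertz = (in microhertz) 2.876e+09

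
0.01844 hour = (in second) 66.38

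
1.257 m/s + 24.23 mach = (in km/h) 2.971e+04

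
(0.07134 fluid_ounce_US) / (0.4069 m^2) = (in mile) 3.222e-09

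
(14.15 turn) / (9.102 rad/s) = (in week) 1.615e-05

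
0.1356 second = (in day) 1.569e-06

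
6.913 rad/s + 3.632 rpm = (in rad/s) 7.293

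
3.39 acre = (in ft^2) 1.477e+05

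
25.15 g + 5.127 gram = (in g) 30.28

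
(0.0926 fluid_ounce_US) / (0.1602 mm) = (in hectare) 1.709e-06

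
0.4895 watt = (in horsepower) 0.0006564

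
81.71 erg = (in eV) 5.1e+13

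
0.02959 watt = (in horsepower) 3.968e-05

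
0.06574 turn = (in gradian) 26.3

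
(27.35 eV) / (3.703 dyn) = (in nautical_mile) 6.39e-17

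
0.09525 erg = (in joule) 9.525e-09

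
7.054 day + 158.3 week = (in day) 1115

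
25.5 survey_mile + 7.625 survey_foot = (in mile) 25.5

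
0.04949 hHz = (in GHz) 4.949e-09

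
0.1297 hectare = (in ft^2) 1.396e+04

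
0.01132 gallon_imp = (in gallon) 0.01359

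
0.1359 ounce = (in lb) 0.008494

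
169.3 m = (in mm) 1.693e+05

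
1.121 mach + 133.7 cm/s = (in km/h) 1379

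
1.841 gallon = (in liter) 6.969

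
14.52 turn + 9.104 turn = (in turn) 23.62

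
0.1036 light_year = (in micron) 9.801e+20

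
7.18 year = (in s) 2.264e+08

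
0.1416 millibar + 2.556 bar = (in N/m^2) 2.556e+05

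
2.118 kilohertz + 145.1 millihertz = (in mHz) 2.118e+06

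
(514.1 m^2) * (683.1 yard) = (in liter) 3.211e+08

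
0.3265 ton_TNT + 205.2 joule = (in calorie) 3.265e+08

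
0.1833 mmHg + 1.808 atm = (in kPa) 183.2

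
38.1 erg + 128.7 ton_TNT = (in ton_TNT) 128.7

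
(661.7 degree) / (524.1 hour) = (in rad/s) 6.121e-06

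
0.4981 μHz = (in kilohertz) 4.981e-10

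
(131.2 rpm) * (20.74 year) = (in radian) 8.986e+09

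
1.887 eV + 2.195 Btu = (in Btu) 2.195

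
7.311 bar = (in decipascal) 7.311e+06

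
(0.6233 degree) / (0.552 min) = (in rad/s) 0.0003285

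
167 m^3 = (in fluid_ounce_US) 5.647e+06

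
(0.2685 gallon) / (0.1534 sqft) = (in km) 7.132e-05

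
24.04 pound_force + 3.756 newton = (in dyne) 1.107e+07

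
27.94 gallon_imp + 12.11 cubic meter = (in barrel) 76.97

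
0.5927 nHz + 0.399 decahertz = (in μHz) 3.99e+06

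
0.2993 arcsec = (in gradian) 9.238e-05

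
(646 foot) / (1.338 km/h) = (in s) 529.8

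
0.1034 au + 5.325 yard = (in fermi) 1.547e+25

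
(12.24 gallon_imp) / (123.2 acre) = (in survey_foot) 3.662e-07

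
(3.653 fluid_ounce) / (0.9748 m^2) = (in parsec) 3.592e-21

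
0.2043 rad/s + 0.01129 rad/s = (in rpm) 2.059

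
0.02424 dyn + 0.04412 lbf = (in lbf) 0.04412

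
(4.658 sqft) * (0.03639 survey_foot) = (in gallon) 1.268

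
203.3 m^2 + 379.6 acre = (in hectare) 153.6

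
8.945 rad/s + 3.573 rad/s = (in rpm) 119.5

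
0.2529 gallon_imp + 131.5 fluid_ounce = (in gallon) 1.331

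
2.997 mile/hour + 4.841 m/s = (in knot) 12.01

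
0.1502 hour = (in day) 0.006258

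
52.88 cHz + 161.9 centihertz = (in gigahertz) 2.148e-09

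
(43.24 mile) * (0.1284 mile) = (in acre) 3553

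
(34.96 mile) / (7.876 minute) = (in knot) 231.4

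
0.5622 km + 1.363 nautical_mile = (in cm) 3.086e+05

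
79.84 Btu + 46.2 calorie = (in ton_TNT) 2.018e-05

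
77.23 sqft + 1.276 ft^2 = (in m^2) 7.293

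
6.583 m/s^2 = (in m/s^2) 6.583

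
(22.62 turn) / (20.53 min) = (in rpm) 1.102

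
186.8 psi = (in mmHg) 9660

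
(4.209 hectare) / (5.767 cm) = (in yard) 7.982e+05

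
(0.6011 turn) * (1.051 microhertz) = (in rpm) 3.791e-05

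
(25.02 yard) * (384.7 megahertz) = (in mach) 2.585e+07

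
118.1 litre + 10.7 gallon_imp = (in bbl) 1.049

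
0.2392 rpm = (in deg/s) 1.435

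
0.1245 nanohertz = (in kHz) 1.245e-13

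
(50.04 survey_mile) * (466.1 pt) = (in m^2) 1.324e+04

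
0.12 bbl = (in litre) 19.08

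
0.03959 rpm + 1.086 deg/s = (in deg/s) 1.324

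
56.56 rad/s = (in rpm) 540.1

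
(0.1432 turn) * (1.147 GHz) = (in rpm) 9.855e+09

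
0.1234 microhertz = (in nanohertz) 123.4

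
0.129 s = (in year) 4.091e-09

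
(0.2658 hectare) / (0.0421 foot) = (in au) 1.385e-06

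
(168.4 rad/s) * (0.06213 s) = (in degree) 599.5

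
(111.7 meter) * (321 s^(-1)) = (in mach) 105.3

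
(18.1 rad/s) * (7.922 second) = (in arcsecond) 2.958e+07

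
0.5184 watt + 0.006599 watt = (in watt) 0.525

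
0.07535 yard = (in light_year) 7.283e-18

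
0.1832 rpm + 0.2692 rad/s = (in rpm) 2.754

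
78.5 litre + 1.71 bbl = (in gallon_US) 92.56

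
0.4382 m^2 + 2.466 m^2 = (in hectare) 0.0002904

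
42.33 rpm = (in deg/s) 254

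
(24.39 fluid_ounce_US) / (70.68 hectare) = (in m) 1.021e-09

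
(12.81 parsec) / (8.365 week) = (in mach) 2.295e+08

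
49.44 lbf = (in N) 219.9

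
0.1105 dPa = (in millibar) 0.0001105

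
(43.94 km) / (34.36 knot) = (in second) 2486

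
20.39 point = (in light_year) 7.603e-19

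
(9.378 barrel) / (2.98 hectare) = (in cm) 0.005003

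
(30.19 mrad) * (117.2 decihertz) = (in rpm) 3.379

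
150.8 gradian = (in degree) 135.7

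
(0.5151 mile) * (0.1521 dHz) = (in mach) 0.03703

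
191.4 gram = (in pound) 0.422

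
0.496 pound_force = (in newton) 2.206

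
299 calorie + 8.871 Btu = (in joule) 1.061e+04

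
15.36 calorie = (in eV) 4.011e+20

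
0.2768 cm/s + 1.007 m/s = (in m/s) 1.01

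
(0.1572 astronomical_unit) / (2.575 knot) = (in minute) 2.959e+08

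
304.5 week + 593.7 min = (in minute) 3.07e+06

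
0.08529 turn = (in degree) 30.7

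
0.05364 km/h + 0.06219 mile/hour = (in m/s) 0.0427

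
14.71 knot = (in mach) 0.02222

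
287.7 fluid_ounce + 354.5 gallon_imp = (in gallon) 428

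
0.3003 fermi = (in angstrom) 3.003e-06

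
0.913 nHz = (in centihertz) 9.13e-08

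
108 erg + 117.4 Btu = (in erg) 1.239e+12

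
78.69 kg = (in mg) 7.869e+07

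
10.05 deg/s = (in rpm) 1.675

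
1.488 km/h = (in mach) 0.001214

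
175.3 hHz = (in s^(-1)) 1.753e+04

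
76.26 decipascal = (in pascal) 7.626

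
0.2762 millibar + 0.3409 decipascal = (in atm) 0.0002729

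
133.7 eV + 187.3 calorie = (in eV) 4.891e+21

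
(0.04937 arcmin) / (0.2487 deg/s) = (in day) 3.829e-08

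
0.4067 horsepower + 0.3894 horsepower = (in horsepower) 0.7961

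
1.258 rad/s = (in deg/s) 72.08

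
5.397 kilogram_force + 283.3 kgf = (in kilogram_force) 288.7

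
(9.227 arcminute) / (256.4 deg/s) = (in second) 0.0005998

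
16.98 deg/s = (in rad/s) 0.2964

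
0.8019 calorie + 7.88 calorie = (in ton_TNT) 8.682e-09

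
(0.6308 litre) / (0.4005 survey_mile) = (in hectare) 9.787e-11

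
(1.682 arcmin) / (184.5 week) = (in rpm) 4.187e-11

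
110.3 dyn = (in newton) 0.001103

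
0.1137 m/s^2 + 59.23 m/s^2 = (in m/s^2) 59.34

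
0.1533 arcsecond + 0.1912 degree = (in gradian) 0.2125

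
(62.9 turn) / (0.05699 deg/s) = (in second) 3.973e+05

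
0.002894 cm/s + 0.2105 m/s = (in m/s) 0.2105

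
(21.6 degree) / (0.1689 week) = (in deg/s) 0.0002115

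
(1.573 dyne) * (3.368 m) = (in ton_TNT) 1.266e-14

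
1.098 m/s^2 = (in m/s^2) 1.098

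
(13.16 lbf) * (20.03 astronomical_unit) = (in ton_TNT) 4.192e+04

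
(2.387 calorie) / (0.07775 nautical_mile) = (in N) 0.06936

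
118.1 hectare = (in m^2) 1.181e+06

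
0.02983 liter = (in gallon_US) 0.00788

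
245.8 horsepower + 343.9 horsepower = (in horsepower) 589.7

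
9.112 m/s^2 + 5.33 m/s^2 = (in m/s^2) 14.44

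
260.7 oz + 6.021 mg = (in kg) 7.391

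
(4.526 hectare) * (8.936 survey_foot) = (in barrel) 7.754e+05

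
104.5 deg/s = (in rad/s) 1.824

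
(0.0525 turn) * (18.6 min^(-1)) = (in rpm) 0.9765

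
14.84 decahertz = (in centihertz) 1.484e+04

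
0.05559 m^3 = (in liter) 55.59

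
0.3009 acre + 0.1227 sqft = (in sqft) 1.311e+04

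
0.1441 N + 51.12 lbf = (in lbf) 51.15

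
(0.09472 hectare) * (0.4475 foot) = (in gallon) 3.413e+04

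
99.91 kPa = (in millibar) 999.1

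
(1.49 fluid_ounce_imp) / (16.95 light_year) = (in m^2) 2.64e-22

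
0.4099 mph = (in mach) 0.0005382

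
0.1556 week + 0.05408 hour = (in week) 0.1559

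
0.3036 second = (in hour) 8.433e-05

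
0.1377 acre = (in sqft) 5998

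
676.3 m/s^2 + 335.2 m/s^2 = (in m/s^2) 1012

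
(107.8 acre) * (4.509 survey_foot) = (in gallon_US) 1.584e+08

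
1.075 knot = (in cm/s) 55.3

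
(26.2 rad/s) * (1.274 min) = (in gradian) 1.275e+05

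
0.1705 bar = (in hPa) 170.5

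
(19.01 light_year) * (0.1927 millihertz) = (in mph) 7.753e+13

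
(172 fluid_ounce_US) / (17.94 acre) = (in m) 7.006e-08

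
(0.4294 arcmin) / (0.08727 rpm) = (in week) 2.26e-08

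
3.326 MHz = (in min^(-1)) 1.996e+08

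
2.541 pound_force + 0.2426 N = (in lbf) 2.596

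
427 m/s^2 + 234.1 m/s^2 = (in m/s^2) 661.1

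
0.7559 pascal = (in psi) 0.0001096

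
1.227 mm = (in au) 8.202e-15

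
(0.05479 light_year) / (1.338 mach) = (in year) 3.608e+04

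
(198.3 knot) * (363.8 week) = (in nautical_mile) 1.212e+07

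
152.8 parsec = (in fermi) 4.715e+33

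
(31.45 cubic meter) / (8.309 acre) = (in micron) 935.3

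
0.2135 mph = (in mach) 0.0002803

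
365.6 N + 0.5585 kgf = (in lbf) 83.42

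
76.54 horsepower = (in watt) 5.708e+04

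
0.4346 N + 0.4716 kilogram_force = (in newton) 5.059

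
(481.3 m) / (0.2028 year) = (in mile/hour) 0.0001683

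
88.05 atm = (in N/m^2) 8.922e+06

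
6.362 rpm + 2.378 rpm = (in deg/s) 52.44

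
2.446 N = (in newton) 2.446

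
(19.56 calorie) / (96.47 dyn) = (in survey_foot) 2.783e+05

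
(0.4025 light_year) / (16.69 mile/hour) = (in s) 5.104e+14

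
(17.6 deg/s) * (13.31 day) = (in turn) 5.622e+04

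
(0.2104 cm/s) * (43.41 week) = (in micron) 5.524e+10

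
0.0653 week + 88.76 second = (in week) 0.06545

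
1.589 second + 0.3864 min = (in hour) 0.006881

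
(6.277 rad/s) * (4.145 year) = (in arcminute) 2.821e+12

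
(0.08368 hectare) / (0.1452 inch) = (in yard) 2.481e+05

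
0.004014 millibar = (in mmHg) 0.003011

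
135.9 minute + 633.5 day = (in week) 90.51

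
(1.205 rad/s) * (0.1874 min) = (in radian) 13.55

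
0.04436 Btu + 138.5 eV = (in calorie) 11.19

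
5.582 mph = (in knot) 4.851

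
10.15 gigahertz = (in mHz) 1.015e+13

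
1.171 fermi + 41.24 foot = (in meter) 12.57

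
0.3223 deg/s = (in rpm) 0.05372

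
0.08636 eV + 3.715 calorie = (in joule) 15.54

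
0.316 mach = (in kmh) 387.4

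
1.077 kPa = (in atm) 0.01063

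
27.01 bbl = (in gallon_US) 1134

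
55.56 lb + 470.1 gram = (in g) 2.567e+04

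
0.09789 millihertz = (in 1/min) 0.005873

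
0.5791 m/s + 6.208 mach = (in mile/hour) 4730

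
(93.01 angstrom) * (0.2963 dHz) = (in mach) 8.094e-13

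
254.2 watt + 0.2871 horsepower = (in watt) 468.3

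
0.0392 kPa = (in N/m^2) 39.2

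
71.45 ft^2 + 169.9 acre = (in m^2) 6.876e+05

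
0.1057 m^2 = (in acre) 2.612e-05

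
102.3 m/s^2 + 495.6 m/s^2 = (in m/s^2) 597.9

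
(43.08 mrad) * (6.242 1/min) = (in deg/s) 0.2568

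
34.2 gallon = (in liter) 129.5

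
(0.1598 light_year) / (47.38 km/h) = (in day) 1.33e+09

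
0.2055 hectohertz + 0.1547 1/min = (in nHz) 2.055e+10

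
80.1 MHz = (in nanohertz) 8.01e+16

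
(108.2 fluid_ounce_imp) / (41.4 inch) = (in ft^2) 0.03147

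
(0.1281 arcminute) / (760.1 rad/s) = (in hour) 1.362e-11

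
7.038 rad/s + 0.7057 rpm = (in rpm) 67.91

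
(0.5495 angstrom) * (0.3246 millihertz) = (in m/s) 1.784e-14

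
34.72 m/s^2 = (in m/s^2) 34.72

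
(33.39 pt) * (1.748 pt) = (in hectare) 7.264e-10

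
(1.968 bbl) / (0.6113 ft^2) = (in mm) 5509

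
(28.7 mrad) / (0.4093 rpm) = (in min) 0.01116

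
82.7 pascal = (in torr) 0.6203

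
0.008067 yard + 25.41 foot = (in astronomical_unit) 5.182e-11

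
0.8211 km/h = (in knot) 0.4434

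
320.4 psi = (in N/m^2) 2.209e+06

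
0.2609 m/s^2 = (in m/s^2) 0.2609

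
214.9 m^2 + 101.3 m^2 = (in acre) 0.07813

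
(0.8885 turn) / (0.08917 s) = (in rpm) 597.8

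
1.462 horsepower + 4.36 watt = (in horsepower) 1.468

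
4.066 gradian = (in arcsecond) 1.317e+04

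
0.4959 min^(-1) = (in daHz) 0.0008265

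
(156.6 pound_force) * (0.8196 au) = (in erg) 8.541e+20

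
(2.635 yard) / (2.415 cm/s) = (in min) 1.663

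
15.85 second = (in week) 2.621e-05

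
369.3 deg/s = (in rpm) 61.55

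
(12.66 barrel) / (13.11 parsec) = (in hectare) 4.976e-22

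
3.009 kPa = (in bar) 0.03009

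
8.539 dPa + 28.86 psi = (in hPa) 1990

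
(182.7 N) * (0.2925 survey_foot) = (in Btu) 0.01544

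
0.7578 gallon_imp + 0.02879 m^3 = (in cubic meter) 0.03224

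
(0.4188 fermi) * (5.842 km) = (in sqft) 2.634e-11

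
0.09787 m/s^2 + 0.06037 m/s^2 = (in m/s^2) 0.1582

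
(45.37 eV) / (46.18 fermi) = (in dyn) 15.74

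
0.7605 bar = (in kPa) 76.05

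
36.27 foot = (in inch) 435.2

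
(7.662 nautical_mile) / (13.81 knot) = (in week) 0.003302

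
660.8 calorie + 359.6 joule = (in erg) 3.124e+10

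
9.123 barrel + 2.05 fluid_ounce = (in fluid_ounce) 4.905e+04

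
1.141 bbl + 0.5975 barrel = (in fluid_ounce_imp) 9728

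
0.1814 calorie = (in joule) 0.759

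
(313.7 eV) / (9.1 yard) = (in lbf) 1.358e-18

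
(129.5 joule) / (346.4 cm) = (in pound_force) 8.404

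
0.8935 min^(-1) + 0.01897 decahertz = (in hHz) 0.002046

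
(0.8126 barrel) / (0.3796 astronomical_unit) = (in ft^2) 2.449e-11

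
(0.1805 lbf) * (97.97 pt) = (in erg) 2.775e+05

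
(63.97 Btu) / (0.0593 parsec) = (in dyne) 3.688e-06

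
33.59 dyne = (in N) 0.0003359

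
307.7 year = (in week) 1.604e+04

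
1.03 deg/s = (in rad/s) 0.01798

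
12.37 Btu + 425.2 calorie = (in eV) 9.256e+22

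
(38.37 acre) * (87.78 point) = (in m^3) 4808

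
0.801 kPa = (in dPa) 8010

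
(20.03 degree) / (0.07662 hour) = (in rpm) 0.0121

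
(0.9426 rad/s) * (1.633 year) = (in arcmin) 1.669e+11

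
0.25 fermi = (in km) 2.5e-19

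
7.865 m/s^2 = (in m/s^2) 7.865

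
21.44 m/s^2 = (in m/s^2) 21.44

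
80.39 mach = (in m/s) 2.737e+04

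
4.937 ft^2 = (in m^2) 0.4587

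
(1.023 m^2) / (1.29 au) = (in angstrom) 0.05301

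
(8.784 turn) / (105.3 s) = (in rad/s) 0.5241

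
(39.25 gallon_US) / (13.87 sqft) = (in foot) 0.3783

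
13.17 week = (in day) 92.19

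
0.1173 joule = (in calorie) 0.02804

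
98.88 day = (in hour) 2373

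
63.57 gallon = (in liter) 240.6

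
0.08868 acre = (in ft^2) 3863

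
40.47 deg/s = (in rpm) 6.745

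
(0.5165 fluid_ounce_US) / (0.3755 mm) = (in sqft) 0.4379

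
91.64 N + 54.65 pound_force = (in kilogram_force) 34.13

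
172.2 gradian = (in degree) 155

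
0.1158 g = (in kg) 0.0001158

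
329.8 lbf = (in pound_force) 329.8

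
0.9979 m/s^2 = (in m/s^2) 0.9979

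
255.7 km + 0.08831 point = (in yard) 2.796e+05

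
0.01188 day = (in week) 0.001697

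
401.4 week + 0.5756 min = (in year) 7.698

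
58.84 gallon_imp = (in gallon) 70.66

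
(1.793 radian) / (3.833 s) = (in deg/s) 26.8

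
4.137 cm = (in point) 117.3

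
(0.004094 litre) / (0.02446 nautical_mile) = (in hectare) 9.038e-12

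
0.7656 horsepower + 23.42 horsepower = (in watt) 1.804e+04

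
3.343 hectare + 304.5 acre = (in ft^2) 1.362e+07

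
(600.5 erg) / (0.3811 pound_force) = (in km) 3.542e-08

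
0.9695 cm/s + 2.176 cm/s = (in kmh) 0.1132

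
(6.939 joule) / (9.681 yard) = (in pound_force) 0.1762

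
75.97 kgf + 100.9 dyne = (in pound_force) 167.5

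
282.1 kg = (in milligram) 2.821e+08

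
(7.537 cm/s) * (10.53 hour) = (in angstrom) 2.857e+13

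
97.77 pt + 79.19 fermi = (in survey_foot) 0.1132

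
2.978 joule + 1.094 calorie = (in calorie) 1.806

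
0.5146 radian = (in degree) 29.48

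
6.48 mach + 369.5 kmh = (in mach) 6.781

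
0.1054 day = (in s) 9107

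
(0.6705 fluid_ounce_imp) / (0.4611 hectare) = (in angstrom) 41.32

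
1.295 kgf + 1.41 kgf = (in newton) 26.53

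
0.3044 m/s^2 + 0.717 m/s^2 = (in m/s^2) 1.021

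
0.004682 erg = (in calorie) 1.119e-10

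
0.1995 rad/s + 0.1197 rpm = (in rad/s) 0.212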